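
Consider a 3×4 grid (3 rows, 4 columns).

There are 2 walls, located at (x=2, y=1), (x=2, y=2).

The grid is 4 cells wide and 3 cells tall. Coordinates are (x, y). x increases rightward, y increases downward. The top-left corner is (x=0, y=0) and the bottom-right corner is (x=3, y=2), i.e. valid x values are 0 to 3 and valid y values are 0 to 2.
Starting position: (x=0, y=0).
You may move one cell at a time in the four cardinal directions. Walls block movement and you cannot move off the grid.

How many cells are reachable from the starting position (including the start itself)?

BFS flood-fill from (x=0, y=0):
  Distance 0: (x=0, y=0)
  Distance 1: (x=1, y=0), (x=0, y=1)
  Distance 2: (x=2, y=0), (x=1, y=1), (x=0, y=2)
  Distance 3: (x=3, y=0), (x=1, y=2)
  Distance 4: (x=3, y=1)
  Distance 5: (x=3, y=2)
Total reachable: 10 (grid has 10 open cells total)

Answer: Reachable cells: 10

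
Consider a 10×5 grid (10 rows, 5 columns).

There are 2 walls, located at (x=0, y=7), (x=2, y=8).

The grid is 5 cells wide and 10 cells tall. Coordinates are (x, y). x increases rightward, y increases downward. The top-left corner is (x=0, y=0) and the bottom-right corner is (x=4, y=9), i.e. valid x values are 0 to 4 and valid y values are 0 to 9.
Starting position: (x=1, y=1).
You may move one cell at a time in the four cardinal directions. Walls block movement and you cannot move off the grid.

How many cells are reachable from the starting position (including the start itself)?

BFS flood-fill from (x=1, y=1):
  Distance 0: (x=1, y=1)
  Distance 1: (x=1, y=0), (x=0, y=1), (x=2, y=1), (x=1, y=2)
  Distance 2: (x=0, y=0), (x=2, y=0), (x=3, y=1), (x=0, y=2), (x=2, y=2), (x=1, y=3)
  Distance 3: (x=3, y=0), (x=4, y=1), (x=3, y=2), (x=0, y=3), (x=2, y=3), (x=1, y=4)
  Distance 4: (x=4, y=0), (x=4, y=2), (x=3, y=3), (x=0, y=4), (x=2, y=4), (x=1, y=5)
  Distance 5: (x=4, y=3), (x=3, y=4), (x=0, y=5), (x=2, y=5), (x=1, y=6)
  Distance 6: (x=4, y=4), (x=3, y=5), (x=0, y=6), (x=2, y=6), (x=1, y=7)
  Distance 7: (x=4, y=5), (x=3, y=6), (x=2, y=7), (x=1, y=8)
  Distance 8: (x=4, y=6), (x=3, y=7), (x=0, y=8), (x=1, y=9)
  Distance 9: (x=4, y=7), (x=3, y=8), (x=0, y=9), (x=2, y=9)
  Distance 10: (x=4, y=8), (x=3, y=9)
  Distance 11: (x=4, y=9)
Total reachable: 48 (grid has 48 open cells total)

Answer: Reachable cells: 48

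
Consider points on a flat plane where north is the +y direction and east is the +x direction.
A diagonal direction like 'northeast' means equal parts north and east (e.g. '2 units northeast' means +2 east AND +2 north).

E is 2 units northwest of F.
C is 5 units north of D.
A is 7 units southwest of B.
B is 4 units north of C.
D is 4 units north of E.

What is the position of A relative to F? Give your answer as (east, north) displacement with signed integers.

Answer: A is at (east=-9, north=8) relative to F.

Derivation:
Place F at the origin (east=0, north=0).
  E is 2 units northwest of F: delta (east=-2, north=+2); E at (east=-2, north=2).
  D is 4 units north of E: delta (east=+0, north=+4); D at (east=-2, north=6).
  C is 5 units north of D: delta (east=+0, north=+5); C at (east=-2, north=11).
  B is 4 units north of C: delta (east=+0, north=+4); B at (east=-2, north=15).
  A is 7 units southwest of B: delta (east=-7, north=-7); A at (east=-9, north=8).
Therefore A relative to F: (east=-9, north=8).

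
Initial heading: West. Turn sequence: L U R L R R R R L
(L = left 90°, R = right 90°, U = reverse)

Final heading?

Answer: Final heading: West

Derivation:
Start: West
  L (left (90° counter-clockwise)) -> South
  U (U-turn (180°)) -> North
  R (right (90° clockwise)) -> East
  L (left (90° counter-clockwise)) -> North
  R (right (90° clockwise)) -> East
  R (right (90° clockwise)) -> South
  R (right (90° clockwise)) -> West
  R (right (90° clockwise)) -> North
  L (left (90° counter-clockwise)) -> West
Final: West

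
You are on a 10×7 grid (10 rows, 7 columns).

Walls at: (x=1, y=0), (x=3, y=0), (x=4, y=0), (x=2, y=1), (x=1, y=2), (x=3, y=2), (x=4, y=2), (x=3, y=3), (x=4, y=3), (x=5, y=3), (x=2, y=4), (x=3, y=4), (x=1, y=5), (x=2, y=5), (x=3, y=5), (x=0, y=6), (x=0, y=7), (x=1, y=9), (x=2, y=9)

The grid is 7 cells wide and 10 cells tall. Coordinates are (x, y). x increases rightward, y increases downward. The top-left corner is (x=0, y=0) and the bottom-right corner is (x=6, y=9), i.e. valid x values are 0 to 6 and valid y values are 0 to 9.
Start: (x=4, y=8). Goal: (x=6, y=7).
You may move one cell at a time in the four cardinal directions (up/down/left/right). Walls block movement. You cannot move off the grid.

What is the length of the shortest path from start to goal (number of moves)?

Answer: Shortest path length: 3

Derivation:
BFS from (x=4, y=8) until reaching (x=6, y=7):
  Distance 0: (x=4, y=8)
  Distance 1: (x=4, y=7), (x=3, y=8), (x=5, y=8), (x=4, y=9)
  Distance 2: (x=4, y=6), (x=3, y=7), (x=5, y=7), (x=2, y=8), (x=6, y=8), (x=3, y=9), (x=5, y=9)
  Distance 3: (x=4, y=5), (x=3, y=6), (x=5, y=6), (x=2, y=7), (x=6, y=7), (x=1, y=8), (x=6, y=9)  <- goal reached here
One shortest path (3 moves): (x=4, y=8) -> (x=5, y=8) -> (x=6, y=8) -> (x=6, y=7)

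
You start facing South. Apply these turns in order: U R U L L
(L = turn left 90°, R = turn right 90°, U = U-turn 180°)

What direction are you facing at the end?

Answer: Final heading: East

Derivation:
Start: South
  U (U-turn (180°)) -> North
  R (right (90° clockwise)) -> East
  U (U-turn (180°)) -> West
  L (left (90° counter-clockwise)) -> South
  L (left (90° counter-clockwise)) -> East
Final: East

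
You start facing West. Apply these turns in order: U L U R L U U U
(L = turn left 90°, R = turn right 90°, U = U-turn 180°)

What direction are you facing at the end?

Answer: Final heading: North

Derivation:
Start: West
  U (U-turn (180°)) -> East
  L (left (90° counter-clockwise)) -> North
  U (U-turn (180°)) -> South
  R (right (90° clockwise)) -> West
  L (left (90° counter-clockwise)) -> South
  U (U-turn (180°)) -> North
  U (U-turn (180°)) -> South
  U (U-turn (180°)) -> North
Final: North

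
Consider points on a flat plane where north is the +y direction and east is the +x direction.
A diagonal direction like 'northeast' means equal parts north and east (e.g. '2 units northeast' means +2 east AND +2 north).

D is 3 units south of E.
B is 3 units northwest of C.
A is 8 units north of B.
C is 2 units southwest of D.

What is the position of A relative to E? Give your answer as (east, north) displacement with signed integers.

Place E at the origin (east=0, north=0).
  D is 3 units south of E: delta (east=+0, north=-3); D at (east=0, north=-3).
  C is 2 units southwest of D: delta (east=-2, north=-2); C at (east=-2, north=-5).
  B is 3 units northwest of C: delta (east=-3, north=+3); B at (east=-5, north=-2).
  A is 8 units north of B: delta (east=+0, north=+8); A at (east=-5, north=6).
Therefore A relative to E: (east=-5, north=6).

Answer: A is at (east=-5, north=6) relative to E.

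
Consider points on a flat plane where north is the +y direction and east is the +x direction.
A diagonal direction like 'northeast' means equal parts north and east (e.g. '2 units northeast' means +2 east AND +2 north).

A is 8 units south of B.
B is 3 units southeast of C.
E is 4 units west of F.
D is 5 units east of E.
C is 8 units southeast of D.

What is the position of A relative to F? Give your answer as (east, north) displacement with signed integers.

Answer: A is at (east=12, north=-19) relative to F.

Derivation:
Place F at the origin (east=0, north=0).
  E is 4 units west of F: delta (east=-4, north=+0); E at (east=-4, north=0).
  D is 5 units east of E: delta (east=+5, north=+0); D at (east=1, north=0).
  C is 8 units southeast of D: delta (east=+8, north=-8); C at (east=9, north=-8).
  B is 3 units southeast of C: delta (east=+3, north=-3); B at (east=12, north=-11).
  A is 8 units south of B: delta (east=+0, north=-8); A at (east=12, north=-19).
Therefore A relative to F: (east=12, north=-19).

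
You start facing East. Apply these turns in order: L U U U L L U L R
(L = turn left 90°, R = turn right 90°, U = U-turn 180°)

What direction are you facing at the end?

Start: East
  L (left (90° counter-clockwise)) -> North
  U (U-turn (180°)) -> South
  U (U-turn (180°)) -> North
  U (U-turn (180°)) -> South
  L (left (90° counter-clockwise)) -> East
  L (left (90° counter-clockwise)) -> North
  U (U-turn (180°)) -> South
  L (left (90° counter-clockwise)) -> East
  R (right (90° clockwise)) -> South
Final: South

Answer: Final heading: South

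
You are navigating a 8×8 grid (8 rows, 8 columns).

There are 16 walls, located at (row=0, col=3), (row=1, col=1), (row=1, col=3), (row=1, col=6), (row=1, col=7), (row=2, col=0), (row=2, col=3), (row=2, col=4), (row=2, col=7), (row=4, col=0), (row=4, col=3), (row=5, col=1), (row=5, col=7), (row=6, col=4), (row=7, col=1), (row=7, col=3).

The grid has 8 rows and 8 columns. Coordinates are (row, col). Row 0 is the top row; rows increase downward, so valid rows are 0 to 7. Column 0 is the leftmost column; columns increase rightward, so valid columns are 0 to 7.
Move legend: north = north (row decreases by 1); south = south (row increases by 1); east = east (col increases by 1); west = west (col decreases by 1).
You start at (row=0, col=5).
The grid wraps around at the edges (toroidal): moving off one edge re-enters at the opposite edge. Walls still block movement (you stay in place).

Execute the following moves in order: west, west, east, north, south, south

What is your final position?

Answer: Final position: (row=1, col=5)

Derivation:
Start: (row=0, col=5)
  west (west): (row=0, col=5) -> (row=0, col=4)
  west (west): blocked, stay at (row=0, col=4)
  east (east): (row=0, col=4) -> (row=0, col=5)
  north (north): (row=0, col=5) -> (row=7, col=5)
  south (south): (row=7, col=5) -> (row=0, col=5)
  south (south): (row=0, col=5) -> (row=1, col=5)
Final: (row=1, col=5)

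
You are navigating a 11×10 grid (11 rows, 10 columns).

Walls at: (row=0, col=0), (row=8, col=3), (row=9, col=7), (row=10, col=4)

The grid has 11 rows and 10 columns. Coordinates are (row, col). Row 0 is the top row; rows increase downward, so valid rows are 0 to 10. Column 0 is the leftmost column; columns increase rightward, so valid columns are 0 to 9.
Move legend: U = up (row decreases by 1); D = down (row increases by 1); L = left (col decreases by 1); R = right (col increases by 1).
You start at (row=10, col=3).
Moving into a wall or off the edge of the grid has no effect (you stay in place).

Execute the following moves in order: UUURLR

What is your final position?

Start: (row=10, col=3)
  U (up): (row=10, col=3) -> (row=9, col=3)
  U (up): blocked, stay at (row=9, col=3)
  U (up): blocked, stay at (row=9, col=3)
  R (right): (row=9, col=3) -> (row=9, col=4)
  L (left): (row=9, col=4) -> (row=9, col=3)
  R (right): (row=9, col=3) -> (row=9, col=4)
Final: (row=9, col=4)

Answer: Final position: (row=9, col=4)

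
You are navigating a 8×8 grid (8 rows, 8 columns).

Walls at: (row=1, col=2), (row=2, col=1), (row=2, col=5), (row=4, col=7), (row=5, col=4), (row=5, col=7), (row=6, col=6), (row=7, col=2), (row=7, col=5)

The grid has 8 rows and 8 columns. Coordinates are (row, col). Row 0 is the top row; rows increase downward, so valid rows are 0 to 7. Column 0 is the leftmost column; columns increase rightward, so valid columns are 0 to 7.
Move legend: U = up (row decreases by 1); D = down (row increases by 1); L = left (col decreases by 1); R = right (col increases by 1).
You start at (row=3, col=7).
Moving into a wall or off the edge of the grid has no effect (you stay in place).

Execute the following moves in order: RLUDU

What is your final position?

Answer: Final position: (row=2, col=6)

Derivation:
Start: (row=3, col=7)
  R (right): blocked, stay at (row=3, col=7)
  L (left): (row=3, col=7) -> (row=3, col=6)
  U (up): (row=3, col=6) -> (row=2, col=6)
  D (down): (row=2, col=6) -> (row=3, col=6)
  U (up): (row=3, col=6) -> (row=2, col=6)
Final: (row=2, col=6)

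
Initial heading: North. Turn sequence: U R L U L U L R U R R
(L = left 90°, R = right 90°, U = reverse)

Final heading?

Start: North
  U (U-turn (180°)) -> South
  R (right (90° clockwise)) -> West
  L (left (90° counter-clockwise)) -> South
  U (U-turn (180°)) -> North
  L (left (90° counter-clockwise)) -> West
  U (U-turn (180°)) -> East
  L (left (90° counter-clockwise)) -> North
  R (right (90° clockwise)) -> East
  U (U-turn (180°)) -> West
  R (right (90° clockwise)) -> North
  R (right (90° clockwise)) -> East
Final: East

Answer: Final heading: East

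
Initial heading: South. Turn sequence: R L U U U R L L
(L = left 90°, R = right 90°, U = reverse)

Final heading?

Start: South
  R (right (90° clockwise)) -> West
  L (left (90° counter-clockwise)) -> South
  U (U-turn (180°)) -> North
  U (U-turn (180°)) -> South
  U (U-turn (180°)) -> North
  R (right (90° clockwise)) -> East
  L (left (90° counter-clockwise)) -> North
  L (left (90° counter-clockwise)) -> West
Final: West

Answer: Final heading: West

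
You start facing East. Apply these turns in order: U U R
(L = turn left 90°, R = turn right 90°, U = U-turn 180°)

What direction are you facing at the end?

Answer: Final heading: South

Derivation:
Start: East
  U (U-turn (180°)) -> West
  U (U-turn (180°)) -> East
  R (right (90° clockwise)) -> South
Final: South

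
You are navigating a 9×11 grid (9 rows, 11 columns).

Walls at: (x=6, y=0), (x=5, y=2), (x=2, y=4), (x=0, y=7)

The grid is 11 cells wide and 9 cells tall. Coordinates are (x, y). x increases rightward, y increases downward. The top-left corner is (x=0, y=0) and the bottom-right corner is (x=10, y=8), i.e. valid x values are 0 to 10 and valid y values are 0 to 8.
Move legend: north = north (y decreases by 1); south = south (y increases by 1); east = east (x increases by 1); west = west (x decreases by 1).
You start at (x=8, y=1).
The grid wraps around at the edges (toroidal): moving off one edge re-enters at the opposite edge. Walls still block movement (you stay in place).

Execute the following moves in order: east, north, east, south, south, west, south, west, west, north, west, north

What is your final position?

Answer: Final position: (x=6, y=1)

Derivation:
Start: (x=8, y=1)
  east (east): (x=8, y=1) -> (x=9, y=1)
  north (north): (x=9, y=1) -> (x=9, y=0)
  east (east): (x=9, y=0) -> (x=10, y=0)
  south (south): (x=10, y=0) -> (x=10, y=1)
  south (south): (x=10, y=1) -> (x=10, y=2)
  west (west): (x=10, y=2) -> (x=9, y=2)
  south (south): (x=9, y=2) -> (x=9, y=3)
  west (west): (x=9, y=3) -> (x=8, y=3)
  west (west): (x=8, y=3) -> (x=7, y=3)
  north (north): (x=7, y=3) -> (x=7, y=2)
  west (west): (x=7, y=2) -> (x=6, y=2)
  north (north): (x=6, y=2) -> (x=6, y=1)
Final: (x=6, y=1)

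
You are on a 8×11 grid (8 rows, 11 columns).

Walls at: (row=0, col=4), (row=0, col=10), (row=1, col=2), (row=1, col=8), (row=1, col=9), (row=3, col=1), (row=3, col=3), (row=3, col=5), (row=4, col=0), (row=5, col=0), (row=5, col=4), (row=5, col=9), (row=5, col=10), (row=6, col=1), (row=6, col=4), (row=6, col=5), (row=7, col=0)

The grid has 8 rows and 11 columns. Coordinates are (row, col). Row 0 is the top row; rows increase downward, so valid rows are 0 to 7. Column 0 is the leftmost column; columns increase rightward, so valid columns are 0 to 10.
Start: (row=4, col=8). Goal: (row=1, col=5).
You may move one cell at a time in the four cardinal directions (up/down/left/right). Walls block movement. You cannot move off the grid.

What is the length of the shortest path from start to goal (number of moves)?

Answer: Shortest path length: 6

Derivation:
BFS from (row=4, col=8) until reaching (row=1, col=5):
  Distance 0: (row=4, col=8)
  Distance 1: (row=3, col=8), (row=4, col=7), (row=4, col=9), (row=5, col=8)
  Distance 2: (row=2, col=8), (row=3, col=7), (row=3, col=9), (row=4, col=6), (row=4, col=10), (row=5, col=7), (row=6, col=8)
  Distance 3: (row=2, col=7), (row=2, col=9), (row=3, col=6), (row=3, col=10), (row=4, col=5), (row=5, col=6), (row=6, col=7), (row=6, col=9), (row=7, col=8)
  Distance 4: (row=1, col=7), (row=2, col=6), (row=2, col=10), (row=4, col=4), (row=5, col=5), (row=6, col=6), (row=6, col=10), (row=7, col=7), (row=7, col=9)
  Distance 5: (row=0, col=7), (row=1, col=6), (row=1, col=10), (row=2, col=5), (row=3, col=4), (row=4, col=3), (row=7, col=6), (row=7, col=10)
  Distance 6: (row=0, col=6), (row=0, col=8), (row=1, col=5), (row=2, col=4), (row=4, col=2), (row=5, col=3), (row=7, col=5)  <- goal reached here
One shortest path (6 moves): (row=4, col=8) -> (row=4, col=7) -> (row=4, col=6) -> (row=3, col=6) -> (row=2, col=6) -> (row=2, col=5) -> (row=1, col=5)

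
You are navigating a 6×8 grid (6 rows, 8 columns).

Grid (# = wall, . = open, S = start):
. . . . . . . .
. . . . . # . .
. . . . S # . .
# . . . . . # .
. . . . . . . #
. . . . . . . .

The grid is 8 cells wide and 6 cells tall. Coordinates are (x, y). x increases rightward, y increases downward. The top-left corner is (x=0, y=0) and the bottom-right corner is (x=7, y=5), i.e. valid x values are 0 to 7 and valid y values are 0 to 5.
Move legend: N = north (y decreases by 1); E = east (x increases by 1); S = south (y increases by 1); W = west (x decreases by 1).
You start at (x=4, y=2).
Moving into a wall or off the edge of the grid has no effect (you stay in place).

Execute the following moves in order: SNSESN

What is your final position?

Answer: Final position: (x=5, y=3)

Derivation:
Start: (x=4, y=2)
  S (south): (x=4, y=2) -> (x=4, y=3)
  N (north): (x=4, y=3) -> (x=4, y=2)
  S (south): (x=4, y=2) -> (x=4, y=3)
  E (east): (x=4, y=3) -> (x=5, y=3)
  S (south): (x=5, y=3) -> (x=5, y=4)
  N (north): (x=5, y=4) -> (x=5, y=3)
Final: (x=5, y=3)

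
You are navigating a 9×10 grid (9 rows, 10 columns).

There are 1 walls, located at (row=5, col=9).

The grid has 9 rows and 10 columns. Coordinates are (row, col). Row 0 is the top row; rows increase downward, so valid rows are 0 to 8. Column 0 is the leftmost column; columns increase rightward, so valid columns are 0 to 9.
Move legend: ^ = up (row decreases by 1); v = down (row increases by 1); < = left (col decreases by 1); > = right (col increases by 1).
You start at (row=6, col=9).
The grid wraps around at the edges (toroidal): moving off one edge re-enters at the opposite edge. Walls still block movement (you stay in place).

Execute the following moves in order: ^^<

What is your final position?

Start: (row=6, col=9)
  ^ (up): blocked, stay at (row=6, col=9)
  ^ (up): blocked, stay at (row=6, col=9)
  < (left): (row=6, col=9) -> (row=6, col=8)
Final: (row=6, col=8)

Answer: Final position: (row=6, col=8)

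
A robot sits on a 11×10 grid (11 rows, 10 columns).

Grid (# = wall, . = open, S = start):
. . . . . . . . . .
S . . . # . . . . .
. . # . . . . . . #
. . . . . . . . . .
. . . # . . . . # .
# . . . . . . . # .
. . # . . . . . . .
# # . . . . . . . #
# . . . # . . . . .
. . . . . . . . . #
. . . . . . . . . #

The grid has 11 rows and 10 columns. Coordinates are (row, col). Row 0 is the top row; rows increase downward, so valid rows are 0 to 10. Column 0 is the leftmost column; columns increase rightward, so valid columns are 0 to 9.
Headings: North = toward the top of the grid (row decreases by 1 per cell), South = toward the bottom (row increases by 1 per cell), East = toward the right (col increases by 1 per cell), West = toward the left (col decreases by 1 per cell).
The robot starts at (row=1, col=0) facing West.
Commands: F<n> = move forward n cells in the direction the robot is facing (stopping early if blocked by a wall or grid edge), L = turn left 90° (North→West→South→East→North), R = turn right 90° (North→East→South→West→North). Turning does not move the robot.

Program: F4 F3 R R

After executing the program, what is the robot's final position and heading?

Start: (row=1, col=0), facing West
  F4: move forward 0/4 (blocked), now at (row=1, col=0)
  F3: move forward 0/3 (blocked), now at (row=1, col=0)
  R: turn right, now facing North
  R: turn right, now facing East
Final: (row=1, col=0), facing East

Answer: Final position: (row=1, col=0), facing East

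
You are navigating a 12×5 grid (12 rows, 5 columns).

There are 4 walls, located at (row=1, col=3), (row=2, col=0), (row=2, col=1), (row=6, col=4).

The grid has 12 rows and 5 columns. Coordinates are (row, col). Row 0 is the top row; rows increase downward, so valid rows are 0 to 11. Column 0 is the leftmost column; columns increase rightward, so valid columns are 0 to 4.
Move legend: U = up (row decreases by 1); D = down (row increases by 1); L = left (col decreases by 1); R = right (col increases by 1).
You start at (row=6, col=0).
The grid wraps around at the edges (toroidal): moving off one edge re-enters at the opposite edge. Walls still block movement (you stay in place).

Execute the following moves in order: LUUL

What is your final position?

Answer: Final position: (row=4, col=4)

Derivation:
Start: (row=6, col=0)
  L (left): blocked, stay at (row=6, col=0)
  U (up): (row=6, col=0) -> (row=5, col=0)
  U (up): (row=5, col=0) -> (row=4, col=0)
  L (left): (row=4, col=0) -> (row=4, col=4)
Final: (row=4, col=4)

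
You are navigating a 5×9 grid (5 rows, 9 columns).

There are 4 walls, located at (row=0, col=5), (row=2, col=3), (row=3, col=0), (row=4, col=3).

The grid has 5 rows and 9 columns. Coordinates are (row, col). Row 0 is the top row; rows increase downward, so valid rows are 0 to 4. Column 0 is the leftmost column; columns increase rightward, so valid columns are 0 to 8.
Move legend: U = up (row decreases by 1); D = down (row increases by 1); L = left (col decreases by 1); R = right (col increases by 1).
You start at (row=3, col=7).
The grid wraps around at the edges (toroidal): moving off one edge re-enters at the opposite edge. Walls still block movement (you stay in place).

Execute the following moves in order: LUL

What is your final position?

Start: (row=3, col=7)
  L (left): (row=3, col=7) -> (row=3, col=6)
  U (up): (row=3, col=6) -> (row=2, col=6)
  L (left): (row=2, col=6) -> (row=2, col=5)
Final: (row=2, col=5)

Answer: Final position: (row=2, col=5)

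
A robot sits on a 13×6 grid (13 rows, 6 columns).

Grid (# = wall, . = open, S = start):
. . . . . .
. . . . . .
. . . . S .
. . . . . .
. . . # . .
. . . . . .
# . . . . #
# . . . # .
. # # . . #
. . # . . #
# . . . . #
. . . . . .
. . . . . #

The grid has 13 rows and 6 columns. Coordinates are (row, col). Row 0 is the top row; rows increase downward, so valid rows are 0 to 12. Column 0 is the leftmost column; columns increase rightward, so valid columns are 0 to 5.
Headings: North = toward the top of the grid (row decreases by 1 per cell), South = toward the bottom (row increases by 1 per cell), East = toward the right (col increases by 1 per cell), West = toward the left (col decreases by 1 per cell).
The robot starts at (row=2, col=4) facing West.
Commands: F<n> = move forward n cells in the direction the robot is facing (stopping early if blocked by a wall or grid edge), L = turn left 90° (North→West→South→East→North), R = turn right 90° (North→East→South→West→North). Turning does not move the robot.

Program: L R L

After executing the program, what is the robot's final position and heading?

Answer: Final position: (row=2, col=4), facing South

Derivation:
Start: (row=2, col=4), facing West
  L: turn left, now facing South
  R: turn right, now facing West
  L: turn left, now facing South
Final: (row=2, col=4), facing South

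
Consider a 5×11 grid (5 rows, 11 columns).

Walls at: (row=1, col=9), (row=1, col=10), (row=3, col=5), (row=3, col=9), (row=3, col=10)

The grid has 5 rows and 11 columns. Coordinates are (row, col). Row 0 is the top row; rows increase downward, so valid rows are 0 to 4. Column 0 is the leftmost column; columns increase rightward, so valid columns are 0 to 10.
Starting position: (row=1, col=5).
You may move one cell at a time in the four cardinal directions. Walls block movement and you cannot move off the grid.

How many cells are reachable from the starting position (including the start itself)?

Answer: Reachable cells: 50

Derivation:
BFS flood-fill from (row=1, col=5):
  Distance 0: (row=1, col=5)
  Distance 1: (row=0, col=5), (row=1, col=4), (row=1, col=6), (row=2, col=5)
  Distance 2: (row=0, col=4), (row=0, col=6), (row=1, col=3), (row=1, col=7), (row=2, col=4), (row=2, col=6)
  Distance 3: (row=0, col=3), (row=0, col=7), (row=1, col=2), (row=1, col=8), (row=2, col=3), (row=2, col=7), (row=3, col=4), (row=3, col=6)
  Distance 4: (row=0, col=2), (row=0, col=8), (row=1, col=1), (row=2, col=2), (row=2, col=8), (row=3, col=3), (row=3, col=7), (row=4, col=4), (row=4, col=6)
  Distance 5: (row=0, col=1), (row=0, col=9), (row=1, col=0), (row=2, col=1), (row=2, col=9), (row=3, col=2), (row=3, col=8), (row=4, col=3), (row=4, col=5), (row=4, col=7)
  Distance 6: (row=0, col=0), (row=0, col=10), (row=2, col=0), (row=2, col=10), (row=3, col=1), (row=4, col=2), (row=4, col=8)
  Distance 7: (row=3, col=0), (row=4, col=1), (row=4, col=9)
  Distance 8: (row=4, col=0), (row=4, col=10)
Total reachable: 50 (grid has 50 open cells total)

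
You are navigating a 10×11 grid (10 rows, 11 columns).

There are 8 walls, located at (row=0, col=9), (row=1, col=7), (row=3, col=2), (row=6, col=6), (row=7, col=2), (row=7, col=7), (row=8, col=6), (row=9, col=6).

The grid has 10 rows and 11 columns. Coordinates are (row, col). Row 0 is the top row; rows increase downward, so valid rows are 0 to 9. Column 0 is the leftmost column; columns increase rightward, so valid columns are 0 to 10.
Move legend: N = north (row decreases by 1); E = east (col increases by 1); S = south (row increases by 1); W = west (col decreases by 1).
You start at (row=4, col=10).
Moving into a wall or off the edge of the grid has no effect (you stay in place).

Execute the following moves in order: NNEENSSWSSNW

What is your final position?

Answer: Final position: (row=4, col=8)

Derivation:
Start: (row=4, col=10)
  N (north): (row=4, col=10) -> (row=3, col=10)
  N (north): (row=3, col=10) -> (row=2, col=10)
  E (east): blocked, stay at (row=2, col=10)
  E (east): blocked, stay at (row=2, col=10)
  N (north): (row=2, col=10) -> (row=1, col=10)
  S (south): (row=1, col=10) -> (row=2, col=10)
  S (south): (row=2, col=10) -> (row=3, col=10)
  W (west): (row=3, col=10) -> (row=3, col=9)
  S (south): (row=3, col=9) -> (row=4, col=9)
  S (south): (row=4, col=9) -> (row=5, col=9)
  N (north): (row=5, col=9) -> (row=4, col=9)
  W (west): (row=4, col=9) -> (row=4, col=8)
Final: (row=4, col=8)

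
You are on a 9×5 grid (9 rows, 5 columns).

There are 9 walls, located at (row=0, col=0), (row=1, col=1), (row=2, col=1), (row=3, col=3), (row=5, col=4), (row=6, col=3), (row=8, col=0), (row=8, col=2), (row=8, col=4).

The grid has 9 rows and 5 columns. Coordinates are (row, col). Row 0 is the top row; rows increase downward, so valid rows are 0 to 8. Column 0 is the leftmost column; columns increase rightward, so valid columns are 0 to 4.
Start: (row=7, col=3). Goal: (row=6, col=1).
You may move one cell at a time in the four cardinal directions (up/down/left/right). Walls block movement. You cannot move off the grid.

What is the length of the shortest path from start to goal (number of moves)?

Answer: Shortest path length: 3

Derivation:
BFS from (row=7, col=3) until reaching (row=6, col=1):
  Distance 0: (row=7, col=3)
  Distance 1: (row=7, col=2), (row=7, col=4), (row=8, col=3)
  Distance 2: (row=6, col=2), (row=6, col=4), (row=7, col=1)
  Distance 3: (row=5, col=2), (row=6, col=1), (row=7, col=0), (row=8, col=1)  <- goal reached here
One shortest path (3 moves): (row=7, col=3) -> (row=7, col=2) -> (row=7, col=1) -> (row=6, col=1)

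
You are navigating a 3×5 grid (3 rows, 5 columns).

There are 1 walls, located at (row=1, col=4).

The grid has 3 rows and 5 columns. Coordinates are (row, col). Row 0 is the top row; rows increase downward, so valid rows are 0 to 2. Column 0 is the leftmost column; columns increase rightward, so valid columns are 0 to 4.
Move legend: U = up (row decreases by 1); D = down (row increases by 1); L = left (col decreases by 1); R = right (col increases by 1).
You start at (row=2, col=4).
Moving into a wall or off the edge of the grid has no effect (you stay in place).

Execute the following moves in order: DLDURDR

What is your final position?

Start: (row=2, col=4)
  D (down): blocked, stay at (row=2, col=4)
  L (left): (row=2, col=4) -> (row=2, col=3)
  D (down): blocked, stay at (row=2, col=3)
  U (up): (row=2, col=3) -> (row=1, col=3)
  R (right): blocked, stay at (row=1, col=3)
  D (down): (row=1, col=3) -> (row=2, col=3)
  R (right): (row=2, col=3) -> (row=2, col=4)
Final: (row=2, col=4)

Answer: Final position: (row=2, col=4)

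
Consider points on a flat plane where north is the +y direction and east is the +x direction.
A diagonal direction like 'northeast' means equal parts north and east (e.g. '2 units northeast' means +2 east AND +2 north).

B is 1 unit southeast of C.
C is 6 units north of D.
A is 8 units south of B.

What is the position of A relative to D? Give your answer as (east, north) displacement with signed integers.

Answer: A is at (east=1, north=-3) relative to D.

Derivation:
Place D at the origin (east=0, north=0).
  C is 6 units north of D: delta (east=+0, north=+6); C at (east=0, north=6).
  B is 1 unit southeast of C: delta (east=+1, north=-1); B at (east=1, north=5).
  A is 8 units south of B: delta (east=+0, north=-8); A at (east=1, north=-3).
Therefore A relative to D: (east=1, north=-3).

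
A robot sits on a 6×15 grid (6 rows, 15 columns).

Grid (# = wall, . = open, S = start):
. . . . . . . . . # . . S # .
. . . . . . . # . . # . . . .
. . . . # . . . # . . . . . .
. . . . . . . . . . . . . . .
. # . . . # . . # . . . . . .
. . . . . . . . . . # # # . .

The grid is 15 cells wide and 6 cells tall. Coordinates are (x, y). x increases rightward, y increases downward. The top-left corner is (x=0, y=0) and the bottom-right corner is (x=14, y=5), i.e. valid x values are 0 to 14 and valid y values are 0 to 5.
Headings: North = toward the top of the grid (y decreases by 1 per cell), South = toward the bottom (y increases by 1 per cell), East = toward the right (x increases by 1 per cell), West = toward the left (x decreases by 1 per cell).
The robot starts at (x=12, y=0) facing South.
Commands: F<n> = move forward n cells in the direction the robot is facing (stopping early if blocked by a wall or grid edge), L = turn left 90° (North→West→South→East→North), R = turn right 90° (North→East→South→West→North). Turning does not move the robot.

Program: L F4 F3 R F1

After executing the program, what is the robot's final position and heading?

Answer: Final position: (x=12, y=1), facing South

Derivation:
Start: (x=12, y=0), facing South
  L: turn left, now facing East
  F4: move forward 0/4 (blocked), now at (x=12, y=0)
  F3: move forward 0/3 (blocked), now at (x=12, y=0)
  R: turn right, now facing South
  F1: move forward 1, now at (x=12, y=1)
Final: (x=12, y=1), facing South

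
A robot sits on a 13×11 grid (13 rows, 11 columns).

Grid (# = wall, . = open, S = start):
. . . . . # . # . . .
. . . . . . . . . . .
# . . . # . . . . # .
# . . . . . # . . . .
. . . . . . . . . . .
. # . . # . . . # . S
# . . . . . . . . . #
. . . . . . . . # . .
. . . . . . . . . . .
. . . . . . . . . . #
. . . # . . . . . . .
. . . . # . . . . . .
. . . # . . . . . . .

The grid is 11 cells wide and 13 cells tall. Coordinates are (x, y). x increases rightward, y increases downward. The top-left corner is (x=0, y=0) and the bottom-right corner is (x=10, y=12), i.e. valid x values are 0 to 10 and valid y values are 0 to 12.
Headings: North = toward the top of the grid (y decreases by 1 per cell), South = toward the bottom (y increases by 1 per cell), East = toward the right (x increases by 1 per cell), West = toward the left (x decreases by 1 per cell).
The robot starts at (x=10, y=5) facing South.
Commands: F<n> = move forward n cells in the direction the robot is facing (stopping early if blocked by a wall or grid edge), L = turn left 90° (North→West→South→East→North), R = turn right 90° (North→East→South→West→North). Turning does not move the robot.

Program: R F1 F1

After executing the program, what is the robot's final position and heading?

Answer: Final position: (x=9, y=5), facing West

Derivation:
Start: (x=10, y=5), facing South
  R: turn right, now facing West
  F1: move forward 1, now at (x=9, y=5)
  F1: move forward 0/1 (blocked), now at (x=9, y=5)
Final: (x=9, y=5), facing West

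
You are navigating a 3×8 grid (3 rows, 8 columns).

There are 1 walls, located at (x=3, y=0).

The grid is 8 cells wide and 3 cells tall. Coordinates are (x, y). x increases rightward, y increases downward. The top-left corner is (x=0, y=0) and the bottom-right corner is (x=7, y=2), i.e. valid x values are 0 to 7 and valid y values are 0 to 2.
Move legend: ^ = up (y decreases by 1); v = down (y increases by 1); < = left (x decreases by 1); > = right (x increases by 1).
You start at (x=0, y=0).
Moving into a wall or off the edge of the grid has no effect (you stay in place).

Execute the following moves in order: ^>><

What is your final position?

Answer: Final position: (x=1, y=0)

Derivation:
Start: (x=0, y=0)
  ^ (up): blocked, stay at (x=0, y=0)
  > (right): (x=0, y=0) -> (x=1, y=0)
  > (right): (x=1, y=0) -> (x=2, y=0)
  < (left): (x=2, y=0) -> (x=1, y=0)
Final: (x=1, y=0)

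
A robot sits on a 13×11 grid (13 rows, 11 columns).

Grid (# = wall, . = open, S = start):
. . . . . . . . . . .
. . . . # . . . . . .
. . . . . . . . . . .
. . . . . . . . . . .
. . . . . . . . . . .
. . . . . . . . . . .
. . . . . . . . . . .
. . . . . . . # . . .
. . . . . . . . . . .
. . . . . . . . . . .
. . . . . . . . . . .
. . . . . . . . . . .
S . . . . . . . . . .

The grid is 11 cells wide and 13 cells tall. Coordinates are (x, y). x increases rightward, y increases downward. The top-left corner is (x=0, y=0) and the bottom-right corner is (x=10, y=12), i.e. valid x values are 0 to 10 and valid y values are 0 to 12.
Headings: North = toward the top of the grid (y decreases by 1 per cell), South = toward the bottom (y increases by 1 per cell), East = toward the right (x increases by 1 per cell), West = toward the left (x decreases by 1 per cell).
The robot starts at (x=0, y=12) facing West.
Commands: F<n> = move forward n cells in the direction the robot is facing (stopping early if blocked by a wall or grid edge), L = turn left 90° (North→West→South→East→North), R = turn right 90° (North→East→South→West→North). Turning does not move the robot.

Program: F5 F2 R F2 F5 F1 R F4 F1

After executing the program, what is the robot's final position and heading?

Start: (x=0, y=12), facing West
  F5: move forward 0/5 (blocked), now at (x=0, y=12)
  F2: move forward 0/2 (blocked), now at (x=0, y=12)
  R: turn right, now facing North
  F2: move forward 2, now at (x=0, y=10)
  F5: move forward 5, now at (x=0, y=5)
  F1: move forward 1, now at (x=0, y=4)
  R: turn right, now facing East
  F4: move forward 4, now at (x=4, y=4)
  F1: move forward 1, now at (x=5, y=4)
Final: (x=5, y=4), facing East

Answer: Final position: (x=5, y=4), facing East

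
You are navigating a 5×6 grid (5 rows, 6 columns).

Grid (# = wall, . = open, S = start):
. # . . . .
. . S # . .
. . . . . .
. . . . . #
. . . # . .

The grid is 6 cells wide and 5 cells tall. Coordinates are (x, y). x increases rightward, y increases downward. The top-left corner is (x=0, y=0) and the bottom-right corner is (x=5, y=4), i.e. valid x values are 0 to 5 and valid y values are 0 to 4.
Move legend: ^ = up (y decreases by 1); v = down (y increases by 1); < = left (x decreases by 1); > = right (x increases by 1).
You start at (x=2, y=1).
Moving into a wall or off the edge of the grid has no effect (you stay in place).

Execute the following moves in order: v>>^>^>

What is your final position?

Answer: Final position: (x=5, y=0)

Derivation:
Start: (x=2, y=1)
  v (down): (x=2, y=1) -> (x=2, y=2)
  > (right): (x=2, y=2) -> (x=3, y=2)
  > (right): (x=3, y=2) -> (x=4, y=2)
  ^ (up): (x=4, y=2) -> (x=4, y=1)
  > (right): (x=4, y=1) -> (x=5, y=1)
  ^ (up): (x=5, y=1) -> (x=5, y=0)
  > (right): blocked, stay at (x=5, y=0)
Final: (x=5, y=0)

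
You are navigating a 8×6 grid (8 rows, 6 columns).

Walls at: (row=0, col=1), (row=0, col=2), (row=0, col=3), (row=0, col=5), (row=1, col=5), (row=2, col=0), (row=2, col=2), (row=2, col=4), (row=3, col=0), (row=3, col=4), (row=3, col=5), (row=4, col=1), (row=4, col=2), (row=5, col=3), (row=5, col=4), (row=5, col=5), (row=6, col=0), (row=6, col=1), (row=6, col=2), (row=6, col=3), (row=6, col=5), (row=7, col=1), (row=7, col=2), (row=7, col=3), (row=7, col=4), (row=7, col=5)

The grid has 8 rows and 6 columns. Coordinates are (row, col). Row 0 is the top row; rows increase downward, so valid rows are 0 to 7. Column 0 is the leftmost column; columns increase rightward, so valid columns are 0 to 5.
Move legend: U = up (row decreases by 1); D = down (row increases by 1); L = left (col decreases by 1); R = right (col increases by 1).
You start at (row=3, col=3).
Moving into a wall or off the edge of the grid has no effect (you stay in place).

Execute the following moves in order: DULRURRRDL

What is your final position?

Start: (row=3, col=3)
  D (down): (row=3, col=3) -> (row=4, col=3)
  U (up): (row=4, col=3) -> (row=3, col=3)
  L (left): (row=3, col=3) -> (row=3, col=2)
  R (right): (row=3, col=2) -> (row=3, col=3)
  U (up): (row=3, col=3) -> (row=2, col=3)
  [×3]R (right): blocked, stay at (row=2, col=3)
  D (down): (row=2, col=3) -> (row=3, col=3)
  L (left): (row=3, col=3) -> (row=3, col=2)
Final: (row=3, col=2)

Answer: Final position: (row=3, col=2)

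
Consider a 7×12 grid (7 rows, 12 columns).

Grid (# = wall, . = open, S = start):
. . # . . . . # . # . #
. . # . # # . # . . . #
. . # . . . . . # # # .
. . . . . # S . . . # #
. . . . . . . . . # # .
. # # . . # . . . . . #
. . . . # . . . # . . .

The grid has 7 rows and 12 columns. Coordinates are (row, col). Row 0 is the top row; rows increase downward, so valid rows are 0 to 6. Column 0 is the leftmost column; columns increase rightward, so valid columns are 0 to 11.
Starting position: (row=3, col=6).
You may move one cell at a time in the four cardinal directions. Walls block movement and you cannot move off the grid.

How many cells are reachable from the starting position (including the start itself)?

Answer: Reachable cells: 53

Derivation:
BFS flood-fill from (row=3, col=6):
  Distance 0: (row=3, col=6)
  Distance 1: (row=2, col=6), (row=3, col=7), (row=4, col=6)
  Distance 2: (row=1, col=6), (row=2, col=5), (row=2, col=7), (row=3, col=8), (row=4, col=5), (row=4, col=7), (row=5, col=6)
  Distance 3: (row=0, col=6), (row=2, col=4), (row=3, col=9), (row=4, col=4), (row=4, col=8), (row=5, col=7), (row=6, col=6)
  Distance 4: (row=0, col=5), (row=2, col=3), (row=3, col=4), (row=4, col=3), (row=5, col=4), (row=5, col=8), (row=6, col=5), (row=6, col=7)
  Distance 5: (row=0, col=4), (row=1, col=3), (row=3, col=3), (row=4, col=2), (row=5, col=3), (row=5, col=9)
  Distance 6: (row=0, col=3), (row=3, col=2), (row=4, col=1), (row=5, col=10), (row=6, col=3), (row=6, col=9)
  Distance 7: (row=3, col=1), (row=4, col=0), (row=6, col=2), (row=6, col=10)
  Distance 8: (row=2, col=1), (row=3, col=0), (row=5, col=0), (row=6, col=1), (row=6, col=11)
  Distance 9: (row=1, col=1), (row=2, col=0), (row=6, col=0)
  Distance 10: (row=0, col=1), (row=1, col=0)
  Distance 11: (row=0, col=0)
Total reachable: 53 (grid has 60 open cells total)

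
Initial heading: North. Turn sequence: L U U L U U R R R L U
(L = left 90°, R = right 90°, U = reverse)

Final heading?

Answer: Final heading: South

Derivation:
Start: North
  L (left (90° counter-clockwise)) -> West
  U (U-turn (180°)) -> East
  U (U-turn (180°)) -> West
  L (left (90° counter-clockwise)) -> South
  U (U-turn (180°)) -> North
  U (U-turn (180°)) -> South
  R (right (90° clockwise)) -> West
  R (right (90° clockwise)) -> North
  R (right (90° clockwise)) -> East
  L (left (90° counter-clockwise)) -> North
  U (U-turn (180°)) -> South
Final: South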